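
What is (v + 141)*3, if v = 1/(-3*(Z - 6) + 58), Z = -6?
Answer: 39765/94 ≈ 423.03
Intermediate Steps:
v = 1/94 (v = 1/(-3*(-6 - 6) + 58) = 1/(-3*(-12) + 58) = 1/(36 + 58) = 1/94 ≈ 0.010638)
(v + 141)*3 = (1/94 + 141)*3 = (13255/94)*3 = 39765/94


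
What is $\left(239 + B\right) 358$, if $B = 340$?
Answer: $207282$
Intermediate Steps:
$\left(239 + B\right) 358 = \left(239 + 340\right) 358 = 579 \cdot 358 = 207282$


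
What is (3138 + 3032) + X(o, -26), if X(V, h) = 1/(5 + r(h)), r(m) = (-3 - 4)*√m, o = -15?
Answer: 8014835/1299 + 7*I*√26/1299 ≈ 6170.0 + 0.027477*I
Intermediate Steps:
r(m) = -7*√m
X(V, h) = 1/(5 - 7*√h)
(3138 + 3032) + X(o, -26) = (3138 + 3032) - 1/(-5 + 7*√(-26)) = 6170 - 1/(-5 + 7*(I*√26)) = 6170 - 1/(-5 + 7*I*√26)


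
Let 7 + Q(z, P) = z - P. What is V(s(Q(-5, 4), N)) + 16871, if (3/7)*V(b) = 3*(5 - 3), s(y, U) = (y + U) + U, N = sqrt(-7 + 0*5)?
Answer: 16885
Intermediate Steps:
N = I*sqrt(7) (N = sqrt(-7 + 0) = sqrt(-7) = I*sqrt(7) ≈ 2.6458*I)
Q(z, P) = -7 + z - P (Q(z, P) = -7 + (z - P) = -7 + z - P)
s(y, U) = y + 2*U (s(y, U) = (U + y) + U = y + 2*U)
V(b) = 14 (V(b) = 7*(3*(5 - 3))/3 = 7*(3*2)/3 = (7/3)*6 = 14)
V(s(Q(-5, 4), N)) + 16871 = 14 + 16871 = 16885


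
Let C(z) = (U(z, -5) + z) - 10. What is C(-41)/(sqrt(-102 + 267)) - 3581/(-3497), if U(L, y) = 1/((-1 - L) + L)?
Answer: 3581/3497 - 52*sqrt(165)/165 ≈ -3.0242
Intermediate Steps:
U(L, y) = -1 (U(L, y) = 1/(-1) = -1)
C(z) = -11 + z (C(z) = (-1 + z) - 10 = -11 + z)
C(-41)/(sqrt(-102 + 267)) - 3581/(-3497) = (-11 - 41)/(sqrt(-102 + 267)) - 3581/(-3497) = -52*sqrt(165)/165 - 3581*(-1/3497) = -52*sqrt(165)/165 + 3581/3497 = 3581/3497 - 52*sqrt(165)/165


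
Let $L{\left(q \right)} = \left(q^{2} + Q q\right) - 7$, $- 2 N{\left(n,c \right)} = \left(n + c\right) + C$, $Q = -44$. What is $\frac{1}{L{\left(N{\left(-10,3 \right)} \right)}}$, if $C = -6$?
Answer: $- \frac{4}{1003} \approx -0.003988$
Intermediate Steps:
$N{\left(n,c \right)} = 3 - \frac{c}{2} - \frac{n}{2}$ ($N{\left(n,c \right)} = - \frac{\left(n + c\right) - 6}{2} = - \frac{\left(c + n\right) - 6}{2} = - \frac{-6 + c + n}{2} = 3 - \frac{c}{2} - \frac{n}{2}$)
$L{\left(q \right)} = -7 + q^{2} - 44 q$ ($L{\left(q \right)} = \left(q^{2} - 44 q\right) - 7 = -7 + q^{2} - 44 q$)
$\frac{1}{L{\left(N{\left(-10,3 \right)} \right)}} = \frac{1}{-7 + \left(3 - \frac{3}{2} - -5\right)^{2} - 44 \left(3 - \frac{3}{2} - -5\right)} = \frac{1}{-7 + \left(3 - \frac{3}{2} + 5\right)^{2} - 44 \left(3 - \frac{3}{2} + 5\right)} = \frac{1}{-7 + \left(\frac{13}{2}\right)^{2} - 286} = \frac{1}{-7 + \frac{169}{4} - 286} = \frac{1}{- \frac{1003}{4}} = - \frac{4}{1003}$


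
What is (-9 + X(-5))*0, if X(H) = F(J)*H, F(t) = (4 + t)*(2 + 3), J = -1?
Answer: 0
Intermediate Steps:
F(t) = 20 + 5*t (F(t) = (4 + t)*5 = 20 + 5*t)
X(H) = 15*H (X(H) = (20 + 5*(-1))*H = (20 - 5)*H = 15*H)
(-9 + X(-5))*0 = (-9 + 15*(-5))*0 = (-9 - 75)*0 = -84*0 = 0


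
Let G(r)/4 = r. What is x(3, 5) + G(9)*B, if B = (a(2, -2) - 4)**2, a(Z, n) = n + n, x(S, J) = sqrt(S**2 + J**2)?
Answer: 2304 + sqrt(34) ≈ 2309.8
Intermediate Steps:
x(S, J) = sqrt(J**2 + S**2)
G(r) = 4*r
a(Z, n) = 2*n
B = 64 (B = (2*(-2) - 4)**2 = (-4 - 4)**2 = (-8)**2 = 64)
x(3, 5) + G(9)*B = sqrt(5**2 + 3**2) + (4*9)*64 = sqrt(25 + 9) + 36*64 = sqrt(34) + 2304 = 2304 + sqrt(34)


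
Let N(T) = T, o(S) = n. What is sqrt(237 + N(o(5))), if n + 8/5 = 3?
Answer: 2*sqrt(1490)/5 ≈ 15.440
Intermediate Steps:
n = 7/5 (n = -8/5 + 3 = 7/5 ≈ 1.4000)
o(S) = 7/5
sqrt(237 + N(o(5))) = sqrt(237 + 7/5) = sqrt(1192/5) = 2*sqrt(1490)/5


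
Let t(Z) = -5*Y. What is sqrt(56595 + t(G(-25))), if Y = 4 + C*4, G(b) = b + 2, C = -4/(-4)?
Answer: sqrt(56555) ≈ 237.81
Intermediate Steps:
C = 1 (C = -4*(-1/4) = 1)
G(b) = 2 + b
Y = 8 (Y = 4 + 1*4 = 4 + 4 = 8)
t(Z) = -40 (t(Z) = -5*8 = -40)
sqrt(56595 + t(G(-25))) = sqrt(56595 - 40) = sqrt(56555)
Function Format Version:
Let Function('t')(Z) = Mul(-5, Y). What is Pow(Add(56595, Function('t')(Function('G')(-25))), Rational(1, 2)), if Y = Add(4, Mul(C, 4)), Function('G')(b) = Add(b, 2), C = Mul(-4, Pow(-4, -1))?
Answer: Pow(56555, Rational(1, 2)) ≈ 237.81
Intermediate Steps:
C = 1 (C = Mul(-4, Rational(-1, 4)) = 1)
Function('G')(b) = Add(2, b)
Y = 8 (Y = Add(4, Mul(1, 4)) = Add(4, 4) = 8)
Function('t')(Z) = -40 (Function('t')(Z) = Mul(-5, 8) = -40)
Pow(Add(56595, Function('t')(Function('G')(-25))), Rational(1, 2)) = Pow(Add(56595, -40), Rational(1, 2)) = Pow(56555, Rational(1, 2))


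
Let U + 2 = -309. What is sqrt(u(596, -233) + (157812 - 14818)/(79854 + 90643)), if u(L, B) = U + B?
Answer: 37*I*sqrt(11533440062)/170497 ≈ 23.306*I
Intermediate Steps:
U = -311 (U = -2 - 309 = -311)
u(L, B) = -311 + B
sqrt(u(596, -233) + (157812 - 14818)/(79854 + 90643)) = sqrt((-311 - 233) + (157812 - 14818)/(79854 + 90643)) = sqrt(-544 + 142994/170497) = sqrt(-92607374/170497) = 37*I*sqrt(11533440062)/170497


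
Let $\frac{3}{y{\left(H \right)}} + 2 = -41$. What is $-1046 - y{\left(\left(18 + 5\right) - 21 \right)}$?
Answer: $- \frac{44975}{43} \approx -1045.9$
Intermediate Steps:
$y{\left(H \right)} = - \frac{3}{43}$ ($y{\left(H \right)} = \frac{3}{-2 - 41} = \frac{3}{-43} = 3 \left(- \frac{1}{43}\right) = - \frac{3}{43}$)
$-1046 - y{\left(\left(18 + 5\right) - 21 \right)} = -1046 - - \frac{3}{43} = -1046 + \frac{3}{43} = - \frac{44975}{43}$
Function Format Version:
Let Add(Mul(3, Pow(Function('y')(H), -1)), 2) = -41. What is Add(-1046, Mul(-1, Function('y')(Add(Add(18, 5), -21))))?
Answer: Rational(-44975, 43) ≈ -1045.9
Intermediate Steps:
Function('y')(H) = Rational(-3, 43) (Function('y')(H) = Mul(3, Pow(Add(-2, -41), -1)) = Mul(3, Pow(-43, -1)) = Mul(3, Rational(-1, 43)) = Rational(-3, 43))
Add(-1046, Mul(-1, Function('y')(Add(Add(18, 5), -21)))) = Add(-1046, Mul(-1, Rational(-3, 43))) = Add(-1046, Rational(3, 43)) = Rational(-44975, 43)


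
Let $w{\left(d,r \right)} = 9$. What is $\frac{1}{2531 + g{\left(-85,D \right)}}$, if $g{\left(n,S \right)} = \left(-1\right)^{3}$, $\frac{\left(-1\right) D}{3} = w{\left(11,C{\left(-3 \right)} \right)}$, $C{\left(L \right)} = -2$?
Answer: $\frac{1}{2530} \approx 0.00039526$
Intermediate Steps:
$D = -27$ ($D = \left(-3\right) 9 = -27$)
$g{\left(n,S \right)} = -1$
$\frac{1}{2531 + g{\left(-85,D \right)}} = \frac{1}{2531 - 1} = \frac{1}{2530}$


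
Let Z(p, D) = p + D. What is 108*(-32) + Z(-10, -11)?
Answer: -3477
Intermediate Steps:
Z(p, D) = D + p
108*(-32) + Z(-10, -11) = 108*(-32) + (-11 - 10) = -3456 - 21 = -3477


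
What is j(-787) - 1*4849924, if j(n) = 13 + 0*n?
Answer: -4849911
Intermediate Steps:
j(n) = 13 (j(n) = 13 + 0 = 13)
j(-787) - 1*4849924 = 13 - 1*4849924 = 13 - 4849924 = -4849911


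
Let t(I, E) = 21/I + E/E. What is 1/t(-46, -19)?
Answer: 46/25 ≈ 1.8400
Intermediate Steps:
t(I, E) = 1 + 21/I (t(I, E) = 21/I + 1 = 1 + 21/I)
1/t(-46, -19) = 1/((21 - 46)/(-46)) = 1/(-1/46*(-25)) = 1/(25/46) = 46/25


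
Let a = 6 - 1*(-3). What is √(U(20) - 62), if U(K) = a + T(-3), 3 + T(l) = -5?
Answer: I*√61 ≈ 7.8102*I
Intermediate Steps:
a = 9 (a = 6 + 3 = 9)
T(l) = -8 (T(l) = -3 - 5 = -8)
U(K) = 1 (U(K) = 9 - 8 = 1)
√(U(20) - 62) = √(1 - 62) = √(-61) = I*√61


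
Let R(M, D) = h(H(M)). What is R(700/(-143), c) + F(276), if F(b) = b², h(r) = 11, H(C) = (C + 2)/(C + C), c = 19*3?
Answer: 76187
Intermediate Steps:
c = 57
H(C) = (2 + C)/(2*C) (H(C) = (2 + C)/((2*C)) = (2 + C)*(1/(2*C)) = (2 + C)/(2*C))
R(M, D) = 11
R(700/(-143), c) + F(276) = 11 + 276² = 11 + 76176 = 76187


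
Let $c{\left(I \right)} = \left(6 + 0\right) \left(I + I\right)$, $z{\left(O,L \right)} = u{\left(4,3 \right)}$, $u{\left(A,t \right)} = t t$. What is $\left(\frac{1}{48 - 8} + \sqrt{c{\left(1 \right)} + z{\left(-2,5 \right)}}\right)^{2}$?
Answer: $\frac{33601}{1600} + \frac{\sqrt{21}}{20} \approx 21.23$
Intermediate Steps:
$u{\left(A,t \right)} = t^{2}$
$z{\left(O,L \right)} = 9$ ($z{\left(O,L \right)} = 3^{2} = 9$)
$c{\left(I \right)} = 12 I$ ($c{\left(I \right)} = 6 \cdot 2 I = 12 I$)
$\left(\frac{1}{48 - 8} + \sqrt{c{\left(1 \right)} + z{\left(-2,5 \right)}}\right)^{2} = \left(\frac{1}{48 - 8} + \sqrt{12 \cdot 1 + 9}\right)^{2} = \left(\frac{1}{48 + \left(-8 + 0\right)} + \sqrt{12 + 9}\right)^{2} = \left(\frac{1}{48 - 8} + \sqrt{21}\right)^{2} = \left(\frac{1}{40} + \sqrt{21}\right)^{2}$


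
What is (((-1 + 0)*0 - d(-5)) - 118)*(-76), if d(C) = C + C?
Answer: 8208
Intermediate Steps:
d(C) = 2*C
(((-1 + 0)*0 - d(-5)) - 118)*(-76) = (((-1 + 0)*0 - 2*(-5)) - 118)*(-76) = ((-1*0 - 1*(-10)) - 118)*(-76) = ((0 + 10) - 118)*(-76) = (10 - 118)*(-76) = -108*(-76) = 8208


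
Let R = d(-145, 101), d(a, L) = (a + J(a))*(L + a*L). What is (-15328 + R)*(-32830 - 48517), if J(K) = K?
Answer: -341855235904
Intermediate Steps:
d(a, L) = 2*a*(L + L*a) (d(a, L) = (a + a)*(L + a*L) = (2*a)*(L + L*a) = 2*a*(L + L*a))
R = 4217760 (R = 2*101*(-145)*(1 - 145) = 2*101*(-145)*(-144) = 4217760)
(-15328 + R)*(-32830 - 48517) = (-15328 + 4217760)*(-32830 - 48517) = 4202432*(-81347) = -341855235904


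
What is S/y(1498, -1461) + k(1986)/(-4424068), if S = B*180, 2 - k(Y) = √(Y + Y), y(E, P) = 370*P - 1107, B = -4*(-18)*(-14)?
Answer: 133783635761/399402647006 + √993/2212034 ≈ 0.33497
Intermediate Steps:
B = -1008 (B = 72*(-14) = -1008)
y(E, P) = -1107 + 370*P
k(Y) = 2 - √2*√Y (k(Y) = 2 - √(Y + Y) = 2 - √(2*Y) = 2 - √2*√Y)
S = -181440 (S = -1008*180 = -181440)
S/y(1498, -1461) + k(1986)/(-4424068) = -181440/(-1107 + 370*(-1461)) + (2 - √2*√1986)/(-4424068) = -181440/(-1107 - 540570) + (2 - 2*√993)*(-1/4424068) = -181440/(-541677) + (-1/2212034 + √993/2212034) = -181440*(-1/541677) + (-1/2212034 + √993/2212034) = 60480/180559 + (-1/2212034 + √993/2212034) = 133783635761/399402647006 + √993/2212034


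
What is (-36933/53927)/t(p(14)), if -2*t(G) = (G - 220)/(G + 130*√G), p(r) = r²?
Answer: -6204744/53927 ≈ -115.06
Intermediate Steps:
t(G) = -(-220 + G)/(2*(G + 130*√G)) (t(G) = -(G - 220)/(2*(G + 130*√G)) = -(-220 + G)/(2*(G + 130*√G)))
(-36933/53927)/t(p(14)) = (-36933/53927)/(((220 - 1*14²)/(2*(14² + 130*√(14²))))) = (-36933*1/53927)/(((220 - 1*196)/(2*(196 + 130*√196)))) = -36933*2*(196 + 130*14)/(220 - 196)/53927 = -36933/(53927*((½)*24/(196 + 1820))) = -36933/(53927*((½)*24/2016)) = -36933/(53927*((½)*(1/2016)*24)) = -36933/(53927*1/168) = -36933/53927*168 = -6204744/53927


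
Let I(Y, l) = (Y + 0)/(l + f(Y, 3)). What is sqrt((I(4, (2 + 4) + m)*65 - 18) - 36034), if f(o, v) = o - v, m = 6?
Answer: 8*I*sqrt(563) ≈ 189.82*I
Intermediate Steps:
I(Y, l) = Y/(-3 + Y + l) (I(Y, l) = (Y + 0)/(l + (Y - 1*3)) = Y/(l + (Y - 3)) = Y/(l + (-3 + Y)) = Y/(-3 + Y + l))
sqrt((I(4, (2 + 4) + m)*65 - 18) - 36034) = sqrt(((4/(-3 + 4 + ((2 + 4) + 6)))*65 - 18) - 36034) = sqrt(((4/(-3 + 4 + (6 + 6)))*65 - 18) - 36034) = sqrt(((4/(-3 + 4 + 12))*65 - 18) - 36034) = sqrt(((4/13)*65 - 18) - 36034) = sqrt((20 - 18) - 36034) = sqrt(2 - 36034) = sqrt(-36032) = 8*I*sqrt(563)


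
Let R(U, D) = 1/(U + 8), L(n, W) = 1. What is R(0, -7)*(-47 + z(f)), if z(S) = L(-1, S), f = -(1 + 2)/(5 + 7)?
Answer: -23/4 ≈ -5.7500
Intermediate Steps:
f = -1/4 (f = -3/12 = -1*1/4 = -1/4 ≈ -0.25000)
R(U, D) = 1/(8 + U)
z(S) = 1
R(0, -7)*(-47 + z(f)) = (-47 + 1)/(8 + 0) = -46/8 = (1/8)*(-46) = -23/4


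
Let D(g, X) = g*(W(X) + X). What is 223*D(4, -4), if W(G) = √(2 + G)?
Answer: -3568 + 892*I*√2 ≈ -3568.0 + 1261.5*I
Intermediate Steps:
D(g, X) = g*(X + √(2 + X)) (D(g, X) = g*(√(2 + X) + X) = g*(X + √(2 + X)))
223*D(4, -4) = 223*(4*(-4 + √(2 - 4))) = 223*(4*(-4 + √(-2))) = 223*(4*(-4 + I*√2)) = 223*(-16 + 4*I*√2) = -3568 + 892*I*√2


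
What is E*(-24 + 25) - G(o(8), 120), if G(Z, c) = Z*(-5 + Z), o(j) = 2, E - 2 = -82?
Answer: -74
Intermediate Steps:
E = -80 (E = 2 - 82 = -80)
E*(-24 + 25) - G(o(8), 120) = -80*(-24 + 25) - 2*(-5 + 2) = -80*1 - 2*(-3) = -80 - 1*(-6) = -80 + 6 = -74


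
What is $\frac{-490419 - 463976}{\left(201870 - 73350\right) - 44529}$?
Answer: $- \frac{954395}{83991} \approx -11.363$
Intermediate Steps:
$\frac{-490419 - 463976}{\left(201870 - 73350\right) - 44529} = - \frac{954395}{128520 + \left(-77358 + 32829\right)} = - \frac{954395}{128520 - 44529} = - \frac{954395}{83991}$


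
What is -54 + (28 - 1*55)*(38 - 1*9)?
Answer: -837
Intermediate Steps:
-54 + (28 - 1*55)*(38 - 1*9) = -54 + (28 - 55)*(38 - 9) = -54 - 27*29 = -54 - 783 = -837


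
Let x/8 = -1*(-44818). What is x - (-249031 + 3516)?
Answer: 604059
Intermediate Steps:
x = 358544 (x = 8*(-1*(-44818)) = 8*44818 = 358544)
x - (-249031 + 3516) = 358544 - (-249031 + 3516) = 358544 - 1*(-245515) = 358544 + 245515 = 604059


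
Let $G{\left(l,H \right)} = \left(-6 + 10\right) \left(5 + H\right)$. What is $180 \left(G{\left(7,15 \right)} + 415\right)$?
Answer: $89100$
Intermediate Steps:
$G{\left(l,H \right)} = 20 + 4 H$ ($G{\left(l,H \right)} = 4 \left(5 + H\right) = 20 + 4 H$)
$180 \left(G{\left(7,15 \right)} + 415\right) = 180 \left(\left(20 + 4 \cdot 15\right) + 415\right) = 180 \left(\left(20 + 60\right) + 415\right) = 180 \left(80 + 415\right) = 180 \cdot 495 = 89100$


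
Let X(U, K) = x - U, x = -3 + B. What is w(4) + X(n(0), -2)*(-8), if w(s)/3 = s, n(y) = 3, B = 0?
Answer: 60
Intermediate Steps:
w(s) = 3*s
x = -3 (x = -3 + 0 = -3)
X(U, K) = -3 - U
w(4) + X(n(0), -2)*(-8) = 3*4 + (-3 - 1*3)*(-8) = 12 + (-3 - 3)*(-8) = 12 - 6*(-8) = 12 + 48 = 60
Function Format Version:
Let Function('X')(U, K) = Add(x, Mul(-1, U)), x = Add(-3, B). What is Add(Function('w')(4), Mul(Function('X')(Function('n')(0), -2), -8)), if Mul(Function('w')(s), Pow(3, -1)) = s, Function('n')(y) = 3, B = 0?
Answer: 60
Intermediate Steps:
Function('w')(s) = Mul(3, s)
x = -3 (x = Add(-3, 0) = -3)
Function('X')(U, K) = Add(-3, Mul(-1, U))
Add(Function('w')(4), Mul(Function('X')(Function('n')(0), -2), -8)) = Add(Mul(3, 4), Mul(Add(-3, Mul(-1, 3)), -8)) = Add(12, Mul(Add(-3, -3), -8)) = Add(12, Mul(-6, -8)) = Add(12, 48) = 60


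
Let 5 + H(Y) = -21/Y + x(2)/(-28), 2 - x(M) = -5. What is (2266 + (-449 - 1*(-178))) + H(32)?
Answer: 63651/32 ≈ 1989.1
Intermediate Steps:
x(M) = 7 (x(M) = 2 - 1*(-5) = 2 + 5 = 7)
H(Y) = -21/4 - 21/Y (H(Y) = -5 + (-21/Y + 7/(-28)) = -5 + (-21/Y + 7*(-1/28)) = -5 + (-21/Y - 1/4) = -5 + (-1/4 - 21/Y) = -21/4 - 21/Y)
(2266 + (-449 - 1*(-178))) + H(32) = (2266 + (-449 - 1*(-178))) + (-21/4 - 21/32) = (2266 + (-449 + 178)) + (-21/4 - 21*1/32) = (2266 - 271) + (-21/4 - 21/32) = 1995 - 189/32 = 63651/32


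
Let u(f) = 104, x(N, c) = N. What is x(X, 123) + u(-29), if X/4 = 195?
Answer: 884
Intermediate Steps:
X = 780 (X = 4*195 = 780)
x(X, 123) + u(-29) = 780 + 104 = 884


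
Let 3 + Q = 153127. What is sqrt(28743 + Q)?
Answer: sqrt(181867) ≈ 426.46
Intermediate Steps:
Q = 153124 (Q = -3 + 153127 = 153124)
sqrt(28743 + Q) = sqrt(28743 + 153124) = sqrt(181867)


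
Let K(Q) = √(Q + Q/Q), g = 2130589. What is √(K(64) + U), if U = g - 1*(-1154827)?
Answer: √(3285416 + √65) ≈ 1812.6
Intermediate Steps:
K(Q) = √(1 + Q) (K(Q) = √(Q + 1) = √(1 + Q))
U = 3285416 (U = 2130589 - 1*(-1154827) = 2130589 + 1154827 = 3285416)
√(K(64) + U) = √(√(1 + 64) + 3285416) = √(√65 + 3285416) = √(3285416 + √65)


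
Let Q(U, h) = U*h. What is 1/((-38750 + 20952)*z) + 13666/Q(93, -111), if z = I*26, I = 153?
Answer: -35835514001/27069369756 ≈ -1.3238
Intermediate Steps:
z = 3978 (z = 153*26 = 3978)
1/((-38750 + 20952)*z) + 13666/Q(93, -111) = 1/((-38750 + 20952)*3978) + 13666/((93*(-111))) = (1/3978)/(-17798) + 13666/(-10323) = -1/17798*1/3978 + 13666*(-1/10323) = -1/70800444 - 13666/10323 = -35835514001/27069369756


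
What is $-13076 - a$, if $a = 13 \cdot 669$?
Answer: $-21773$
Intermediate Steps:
$a = 8697$
$-13076 - a = -13076 - 8697 = -21773$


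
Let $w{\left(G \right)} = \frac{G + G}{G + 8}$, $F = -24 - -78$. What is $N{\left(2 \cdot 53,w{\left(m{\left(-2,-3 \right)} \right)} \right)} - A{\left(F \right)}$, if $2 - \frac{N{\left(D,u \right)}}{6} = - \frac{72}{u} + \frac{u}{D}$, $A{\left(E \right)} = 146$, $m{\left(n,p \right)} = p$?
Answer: $- \frac{130892}{265} \approx -493.93$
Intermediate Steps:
$F = 54$ ($F = -24 + 78 = 54$)
$w{\left(G \right)} = \frac{2 G}{8 + G}$
$N{\left(D,u \right)} = 12 + \frac{432}{u} - \frac{6 u}{D}$ ($N{\left(D,u \right)} = 12 - 6 \left(- \frac{72}{u} + \frac{u}{D}\right) = 12 + \left(\frac{432}{u} - \frac{6 u}{D}\right) = 12 + \frac{432}{u} - \frac{6 u}{D}$)
$N{\left(2 \cdot 53,w{\left(m{\left(-2,-3 \right)} \right)} \right)} - A{\left(F \right)} = \left(12 + \frac{432}{2 \left(-3\right) \frac{1}{8 - 3}} - \frac{6 \cdot 2 \left(-3\right) \frac{1}{8 - 3}}{2 \cdot 53}\right) - 146 = \left(12 + \frac{432}{2 \left(-3\right) \frac{1}{5}} - \frac{6 \cdot 2 \left(-3\right) \frac{1}{5}}{106}\right) - 146 = \left(12 + \frac{432}{2 \left(-3\right) \frac{1}{5}} - 6 \cdot 2 \left(-3\right) \frac{1}{5} \cdot \frac{1}{106}\right) - 146 = \left(12 + \frac{432}{- \frac{6}{5}} - \left(- \frac{36}{5}\right) \frac{1}{106}\right) - 146 = \left(12 + 432 \left(- \frac{5}{6}\right) + \frac{18}{265}\right) - 146 = \left(12 - 360 + \frac{18}{265}\right) - 146 = - \frac{92202}{265} - 146 = - \frac{130892}{265}$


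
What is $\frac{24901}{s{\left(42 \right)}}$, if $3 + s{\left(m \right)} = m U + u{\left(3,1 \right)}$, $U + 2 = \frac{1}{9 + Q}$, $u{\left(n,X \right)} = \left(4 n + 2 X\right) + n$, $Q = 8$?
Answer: $- \frac{423317}{1148} \approx -368.74$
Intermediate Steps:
$u{\left(n,X \right)} = 2 X + 5 n$ ($u{\left(n,X \right)} = \left(2 X + 4 n\right) + n = 2 X + 5 n$)
$U = - \frac{33}{17}$ ($U = -2 + \frac{1}{9 + 8} = -2 + \frac{1}{17} = - \frac{33}{17} \approx -1.9412$)
$s{\left(m \right)} = 14 - \frac{33 m}{17}$ ($s{\left(m \right)} = -3 + \left(m \left(- \frac{33}{17}\right) + \left(2 \cdot 1 + 5 \cdot 3\right)\right) = -3 - \left(-17 + \frac{33 m}{17}\right) = 14 - \frac{33 m}{17}$)
$\frac{24901}{s{\left(42 \right)}} = \frac{24901}{14 - \frac{1386}{17}} = \frac{24901}{- \frac{1148}{17}} = 24901 \left(- \frac{17}{1148}\right) = - \frac{423317}{1148}$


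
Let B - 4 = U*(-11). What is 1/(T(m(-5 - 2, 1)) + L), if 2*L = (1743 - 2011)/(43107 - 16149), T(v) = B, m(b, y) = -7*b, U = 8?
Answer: -13479/1132303 ≈ -0.011904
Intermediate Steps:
B = -84 (B = 4 + 8*(-11) = 4 - 88 = -84)
T(v) = -84
L = -67/13479 (L = ((1743 - 2011)/(43107 - 16149))/2 = (-268/26958)/2 = (-268*1/26958)/2 = (½)*(-134/13479) = -67/13479 ≈ -0.0049707)
1/(T(m(-5 - 2, 1)) + L) = 1/(-84 - 67/13479) = 1/(-1132303/13479) = -13479/1132303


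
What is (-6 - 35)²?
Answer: 1681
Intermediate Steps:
(-6 - 35)² = (-41)² = 1681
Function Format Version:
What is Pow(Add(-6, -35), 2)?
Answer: 1681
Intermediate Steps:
Pow(Add(-6, -35), 2) = Pow(-41, 2) = 1681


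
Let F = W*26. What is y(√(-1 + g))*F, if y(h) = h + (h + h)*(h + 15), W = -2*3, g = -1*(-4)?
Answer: -936 - 4836*√3 ≈ -9312.2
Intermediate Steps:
g = 4
W = -6
y(h) = h + 2*h*(15 + h) (y(h) = h + (2*h)*(15 + h) = h + 2*h*(15 + h))
F = -156 (F = -6*26 = -156)
y(√(-1 + g))*F = (√(-1 + 4)*(31 + 2*√(-1 + 4)))*(-156) = (√3*(31 + 2*√3))*(-156) = -156*√3*(31 + 2*√3)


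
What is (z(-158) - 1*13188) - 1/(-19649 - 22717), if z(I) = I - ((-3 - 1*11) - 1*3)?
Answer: -564696413/42366 ≈ -13329.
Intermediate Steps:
z(I) = 17 + I (z(I) = I - ((-3 - 11) - 3) = I - (-14 - 3) = I - 1*(-17) = I + 17 = 17 + I)
(z(-158) - 1*13188) - 1/(-19649 - 22717) = ((17 - 158) - 1*13188) - 1/(-19649 - 22717) = (-141 - 13188) - 1/(-42366) = -13329 - 1*(-1/42366) = -13329 + 1/42366 = -564696413/42366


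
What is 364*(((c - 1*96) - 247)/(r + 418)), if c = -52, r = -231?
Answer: -143780/187 ≈ -768.88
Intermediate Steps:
364*(((c - 1*96) - 247)/(r + 418)) = 364*(((-52 - 1*96) - 247)/(-231 + 418)) = 364*(((-52 - 96) - 247)/187) = 364*((-148 - 247)*(1/187)) = 364*(-395*1/187) = 364*(-395/187) = -143780/187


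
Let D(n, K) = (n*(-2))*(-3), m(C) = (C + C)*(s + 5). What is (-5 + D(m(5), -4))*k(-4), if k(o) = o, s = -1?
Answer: -940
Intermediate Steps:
m(C) = 8*C (m(C) = (C + C)*(-1 + 5) = (2*C)*4 = 8*C)
D(n, K) = 6*n (D(n, K) = -2*n*(-3) = 6*n)
(-5 + D(m(5), -4))*k(-4) = (-5 + 6*(8*5))*(-4) = (-5 + 6*40)*(-4) = (-5 + 240)*(-4) = 235*(-4) = -940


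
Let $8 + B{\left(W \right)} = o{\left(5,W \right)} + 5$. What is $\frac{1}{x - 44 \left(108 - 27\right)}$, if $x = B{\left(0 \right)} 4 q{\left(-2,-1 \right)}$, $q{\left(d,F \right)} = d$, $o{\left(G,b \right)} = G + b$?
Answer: $- \frac{1}{3580} \approx -0.00027933$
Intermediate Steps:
$B{\left(W \right)} = 2 + W$ ($B{\left(W \right)} = -8 + \left(\left(5 + W\right) + 5\right) = -8 + \left(10 + W\right) = 2 + W$)
$x = -16$ ($x = \left(2 + 0\right) 4 \left(-2\right) = 2 \cdot 4 \left(-2\right) = 8 \left(-2\right) = -16$)
$\frac{1}{x - 44 \left(108 - 27\right)} = \frac{1}{-16 - 44 \left(108 - 27\right)} = \frac{1}{-16 - 3564} = \frac{1}{-3580} = - \frac{1}{3580}$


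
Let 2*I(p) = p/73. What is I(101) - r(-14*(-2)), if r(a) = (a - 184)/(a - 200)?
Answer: -1351/6278 ≈ -0.21520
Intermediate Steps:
I(p) = p/146 (I(p) = (p/73)/2 = p/146)
r(a) = (-184 + a)/(-200 + a)
I(101) - r(-14*(-2)) = (1/146)*101 - (-184 - 14*(-2))/(-200 - 14*(-2)) = 101/146 - (-184 + 28)/(-200 + 28) = 101/146 - (-156)/(-172) = 101/146 - (-1)*(-156)/172 = 101/146 - 1*39/43 = 101/146 - 39/43 = -1351/6278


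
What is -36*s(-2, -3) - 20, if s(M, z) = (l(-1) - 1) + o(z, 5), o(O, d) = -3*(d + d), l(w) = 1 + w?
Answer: 1096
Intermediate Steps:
o(O, d) = -6*d
s(M, z) = -31 (s(M, z) = ((1 - 1) - 1) - 6*5 = (0 - 1) - 30 = -1 - 30 = -31)
-36*s(-2, -3) - 20 = -36*(-31) - 20 = 1116 - 20 = 1096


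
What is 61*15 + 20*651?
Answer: 13935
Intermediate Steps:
61*15 + 20*651 = 915 + 13020 = 13935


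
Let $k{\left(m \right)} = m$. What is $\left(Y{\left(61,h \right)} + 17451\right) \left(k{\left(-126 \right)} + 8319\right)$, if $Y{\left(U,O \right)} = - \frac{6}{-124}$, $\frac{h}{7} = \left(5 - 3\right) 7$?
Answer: $\frac{8864539245}{62} \approx 1.4298 \cdot 10^{8}$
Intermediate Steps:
$h = 98$ ($h = 7 \left(5 - 3\right) 7 = 7 \cdot 2 \cdot 7 = 7 \cdot 14 = 98$)
$Y{\left(U,O \right)} = \frac{3}{62}$ ($Y{\left(U,O \right)} = \left(-6\right) \left(- \frac{1}{124}\right) = \frac{3}{62}$)
$\left(Y{\left(61,h \right)} + 17451\right) \left(k{\left(-126 \right)} + 8319\right) = \left(\frac{3}{62} + 17451\right) \left(-126 + 8319\right) = \frac{1081965}{62} \cdot 8193 = \frac{8864539245}{62}$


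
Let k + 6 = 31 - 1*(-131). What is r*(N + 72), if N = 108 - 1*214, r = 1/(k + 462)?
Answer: -17/309 ≈ -0.055016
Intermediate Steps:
k = 156 (k = -6 + (31 - 1*(-131)) = -6 + (31 + 131) = -6 + 162 = 156)
r = 1/618 (r = 1/(156 + 462) = 1/618 ≈ 0.0016181)
N = -106 (N = 108 - 214 = -106)
r*(N + 72) = (-106 + 72)/618 = (1/618)*(-34) = -17/309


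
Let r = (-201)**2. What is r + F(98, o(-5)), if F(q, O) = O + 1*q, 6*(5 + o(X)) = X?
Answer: 242959/6 ≈ 40493.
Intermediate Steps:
o(X) = -5 + X/6
F(q, O) = O + q
r = 40401
r + F(98, o(-5)) = 40401 + ((-5 + (1/6)*(-5)) + 98) = 40401 + ((-5 - 5/6) + 98) = 40401 + (-35/6 + 98) = 40401 + 553/6 = 242959/6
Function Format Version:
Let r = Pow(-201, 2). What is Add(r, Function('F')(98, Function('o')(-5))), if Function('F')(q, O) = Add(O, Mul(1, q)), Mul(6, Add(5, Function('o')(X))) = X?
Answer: Rational(242959, 6) ≈ 40493.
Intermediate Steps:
Function('o')(X) = Add(-5, Mul(Rational(1, 6), X))
Function('F')(q, O) = Add(O, q)
r = 40401
Add(r, Function('F')(98, Function('o')(-5))) = Add(40401, Add(Add(-5, Mul(Rational(1, 6), -5)), 98)) = Add(40401, Add(Add(-5, Rational(-5, 6)), 98)) = Add(40401, Add(Rational(-35, 6), 98)) = Add(40401, Rational(553, 6)) = Rational(242959, 6)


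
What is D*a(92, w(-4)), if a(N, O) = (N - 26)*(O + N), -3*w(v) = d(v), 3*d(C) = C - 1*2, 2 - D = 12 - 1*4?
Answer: -36696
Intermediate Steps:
D = -6 (D = 2 - (12 - 1*4) = 2 - (12 - 4) = 2 - 1*8 = 2 - 8 = -6)
d(C) = -⅔ + C/3 (d(C) = (C - 1*2)/3 = (C - 2)/3 = (-2 + C)/3 = -⅔ + C/3)
w(v) = 2/9 - v/9 (w(v) = -(-⅔ + v/3)/3 = 2/9 - v/9)
a(N, O) = (-26 + N)*(N + O)
D*a(92, w(-4)) = -6*(92² - 26*92 - 26*(2/9 - ⅑*(-4)) + 92*(2/9 - ⅑*(-4))) = -6*(8464 - 2392 - 26*(2/9 + 4/9) + 92*(2/9 + 4/9)) = -6*(8464 - 2392 - 26*⅔ + 92*(⅔)) = -6*(8464 - 2392 - 52/3 + 184/3) = -6*6116 = -36696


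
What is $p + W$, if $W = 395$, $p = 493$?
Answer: $888$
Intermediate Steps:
$p + W = 493 + 395 = 888$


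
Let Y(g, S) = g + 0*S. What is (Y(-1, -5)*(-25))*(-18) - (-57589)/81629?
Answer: -36675461/81629 ≈ -449.29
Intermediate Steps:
Y(g, S) = g (Y(g, S) = g + 0 = g)
(Y(-1, -5)*(-25))*(-18) - (-57589)/81629 = -1*(-25)*(-18) - (-57589)/81629 = 25*(-18) - (-57589)/81629 = -450 - 1*(-57589/81629) = -450 + 57589/81629 = -36675461/81629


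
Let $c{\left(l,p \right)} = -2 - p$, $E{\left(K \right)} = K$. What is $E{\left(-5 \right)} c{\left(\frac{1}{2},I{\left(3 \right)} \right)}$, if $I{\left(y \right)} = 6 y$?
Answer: $100$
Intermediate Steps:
$E{\left(-5 \right)} c{\left(\frac{1}{2},I{\left(3 \right)} \right)} = - 5 \left(-2 - 6 \cdot 3\right) = - 5 \left(-2 - 18\right) = \left(-5\right) \left(-20\right) = 100$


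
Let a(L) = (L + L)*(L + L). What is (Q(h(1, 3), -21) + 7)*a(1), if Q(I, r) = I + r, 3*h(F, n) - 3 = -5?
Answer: -176/3 ≈ -58.667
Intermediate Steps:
a(L) = 4*L**2 (a(L) = (2*L)*(2*L) = 4*L**2)
h(F, n) = -2/3 (h(F, n) = 1 + (1/3)*(-5) = 1 - 5/3 = -2/3)
(Q(h(1, 3), -21) + 7)*a(1) = ((-2/3 - 21) + 7)*(4*1**2) = (-65/3 + 7)*(4*1) = -44/3*4 = -176/3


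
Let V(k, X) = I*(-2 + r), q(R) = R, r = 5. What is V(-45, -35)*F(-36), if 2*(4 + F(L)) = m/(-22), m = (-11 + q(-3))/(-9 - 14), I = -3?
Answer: 18279/506 ≈ 36.125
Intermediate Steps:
m = 14/23 (m = (-11 - 3)/(-9 - 14) = -14/(-23) = -14*(-1/23) = 14/23 ≈ 0.60870)
F(L) = -2031/506 (F(L) = -4 + ((14/23)/(-22))/2 = -4 + ((14/23)*(-1/22))/2 = -4 + (1/2)*(-7/253) = -4 - 7/506 = -2031/506)
V(k, X) = -9 (V(k, X) = -3*(-2 + 5) = -3*3 = -9)
V(-45, -35)*F(-36) = -9*(-2031/506) = 18279/506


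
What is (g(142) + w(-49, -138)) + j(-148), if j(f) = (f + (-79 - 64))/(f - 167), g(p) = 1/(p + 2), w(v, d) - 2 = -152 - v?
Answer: -504349/5040 ≈ -100.07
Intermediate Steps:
w(v, d) = -150 - v (w(v, d) = 2 + (-152 - v) = -150 - v)
g(p) = 1/(2 + p)
j(f) = (-143 + f)/(-167 + f) (j(f) = (f - 143)/(-167 + f) = (-143 + f)/(-167 + f))
(g(142) + w(-49, -138)) + j(-148) = (1/(2 + 142) + (-150 - 1*(-49))) + (-143 - 148)/(-167 - 148) = (1/144 + (-150 + 49)) - 291/(-315) = (1/144 - 101) - 1/315*(-291) = -14543/144 + 97/105 = -504349/5040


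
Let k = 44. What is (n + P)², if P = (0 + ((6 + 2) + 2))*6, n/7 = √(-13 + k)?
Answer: 5119 + 840*√31 ≈ 9795.9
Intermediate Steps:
n = 7*√31 (n = 7*√(-13 + 44) = 7*√31 ≈ 38.974)
P = 60 (P = (0 + (8 + 2))*6 = (0 + 10)*6 = 10*6 = 60)
(n + P)² = (7*√31 + 60)² = (60 + 7*√31)²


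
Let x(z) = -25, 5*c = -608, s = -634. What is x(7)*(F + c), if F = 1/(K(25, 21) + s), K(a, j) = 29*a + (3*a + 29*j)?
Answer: 94239/31 ≈ 3040.0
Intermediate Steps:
K(a, j) = 29*j + 32*a
c = -608/5 (c = (1/5)*(-608) = -608/5 ≈ -121.60)
F = 1/775 (F = 1/((29*21 + 32*25) - 634) = 1/((609 + 800) - 634) = 1/(1409 - 634) = 1/775 ≈ 0.0012903)
x(7)*(F + c) = -25*(1/775 - 608/5) = -25*(-94239/775) = 94239/31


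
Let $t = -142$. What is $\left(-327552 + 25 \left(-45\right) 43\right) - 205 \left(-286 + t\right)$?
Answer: $-288187$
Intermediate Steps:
$\left(-327552 + 25 \left(-45\right) 43\right) - 205 \left(-286 + t\right) = \left(-327552 + 25 \left(-45\right) 43\right) - 205 \left(-286 - 142\right) = \left(-327552 - 48375\right) - -87740 = \left(-327552 - 48375\right) + 87740 = -375927 + 87740 = -288187$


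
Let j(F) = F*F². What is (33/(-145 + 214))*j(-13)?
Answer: -24167/23 ≈ -1050.7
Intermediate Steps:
j(F) = F³
(33/(-145 + 214))*j(-13) = (33/(-145 + 214))*(-13)³ = (33/69)*(-2197) = (33*(1/69))*(-2197) = (11/23)*(-2197) = -24167/23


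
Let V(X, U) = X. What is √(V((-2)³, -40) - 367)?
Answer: 5*I*√15 ≈ 19.365*I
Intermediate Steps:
√(V((-2)³, -40) - 367) = √((-2)³ - 367) = √(-8 - 367) = √(-375) = 5*I*√15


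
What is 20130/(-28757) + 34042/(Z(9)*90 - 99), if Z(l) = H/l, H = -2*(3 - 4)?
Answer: -980536064/2271803 ≈ -431.61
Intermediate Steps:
H = 2 (H = -2*(-1) = 2)
Z(l) = 2/l
20130/(-28757) + 34042/(Z(9)*90 - 99) = 20130/(-28757) + 34042/((2/9)*90 - 99) = 20130*(-1/28757) + 34042/((2*(⅑))*90 - 99) = -20130/28757 + 34042/((2/9)*90 - 99) = -20130/28757 + 34042/(20 - 99) = -20130/28757 + 34042/(-79) = -20130/28757 + 34042*(-1/79) = -20130/28757 - 34042/79 = -980536064/2271803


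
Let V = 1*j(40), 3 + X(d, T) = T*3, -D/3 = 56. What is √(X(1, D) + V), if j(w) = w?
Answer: I*√467 ≈ 21.61*I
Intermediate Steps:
D = -168 (D = -3*56 = -168)
X(d, T) = -3 + 3*T (X(d, T) = -3 + T*3 = -3 + 3*T)
V = 40 (V = 1*40 = 40)
√(X(1, D) + V) = √((-3 + 3*(-168)) + 40) = √((-3 - 504) + 40) = √(-507 + 40) = √(-467) = I*√467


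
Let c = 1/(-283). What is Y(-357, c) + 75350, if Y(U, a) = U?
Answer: 74993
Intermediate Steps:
c = -1/283 ≈ -0.0035336
Y(-357, c) + 75350 = -357 + 75350 = 74993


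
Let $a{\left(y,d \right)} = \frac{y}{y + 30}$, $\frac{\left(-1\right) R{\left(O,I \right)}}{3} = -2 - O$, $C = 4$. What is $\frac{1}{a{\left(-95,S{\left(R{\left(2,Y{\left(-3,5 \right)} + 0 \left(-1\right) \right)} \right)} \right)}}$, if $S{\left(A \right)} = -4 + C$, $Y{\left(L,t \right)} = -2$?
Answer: $\frac{13}{19} \approx 0.68421$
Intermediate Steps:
$R{\left(O,I \right)} = 6 + 3 O$ ($R{\left(O,I \right)} = - 3 \left(-2 - O\right) = 6 + 3 O$)
$S{\left(A \right)} = 0$ ($S{\left(A \right)} = -4 + 4 = 0$)
$a{\left(y,d \right)} = \frac{y}{30 + y}$
$\frac{1}{a{\left(-95,S{\left(R{\left(2,Y{\left(-3,5 \right)} + 0 \left(-1\right) \right)} \right)} \right)}} = \frac{1}{\left(-95\right) \frac{1}{30 - 95}} = \frac{1}{\left(-95\right) \frac{1}{-65}} = \frac{1}{\left(-95\right) \left(- \frac{1}{65}\right)} = \frac{1}{\frac{19}{13}} = \frac{13}{19}$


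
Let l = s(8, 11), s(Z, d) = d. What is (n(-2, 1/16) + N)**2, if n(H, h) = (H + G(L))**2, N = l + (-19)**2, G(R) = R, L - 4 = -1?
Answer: 139129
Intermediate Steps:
L = 3 (L = 4 - 1 = 3)
l = 11
N = 372 (N = 11 + (-19)**2 = 11 + 361 = 372)
n(H, h) = (3 + H)**2 (n(H, h) = (H + 3)**2 = (3 + H)**2)
(n(-2, 1/16) + N)**2 = ((3 - 2)**2 + 372)**2 = (1**2 + 372)**2 = (1 + 372)**2 = 373**2 = 139129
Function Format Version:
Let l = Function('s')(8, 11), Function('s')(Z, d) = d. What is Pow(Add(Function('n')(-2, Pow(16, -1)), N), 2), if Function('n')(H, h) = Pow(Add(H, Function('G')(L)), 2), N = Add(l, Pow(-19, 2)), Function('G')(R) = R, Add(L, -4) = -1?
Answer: 139129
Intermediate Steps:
L = 3 (L = Add(4, -1) = 3)
l = 11
N = 372 (N = Add(11, Pow(-19, 2)) = Add(11, 361) = 372)
Function('n')(H, h) = Pow(Add(3, H), 2) (Function('n')(H, h) = Pow(Add(H, 3), 2) = Pow(Add(3, H), 2))
Pow(Add(Function('n')(-2, Pow(16, -1)), N), 2) = Pow(Add(Pow(Add(3, -2), 2), 372), 2) = Pow(Add(Pow(1, 2), 372), 2) = Pow(Add(1, 372), 2) = Pow(373, 2) = 139129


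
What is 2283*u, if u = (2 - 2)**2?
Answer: 0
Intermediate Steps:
u = 0 (u = 0**2 = 0)
2283*u = 2283*0 = 0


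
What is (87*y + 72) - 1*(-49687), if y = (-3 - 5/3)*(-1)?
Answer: 50165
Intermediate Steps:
y = 14/3 (y = (-3 - 5*⅓)*(-1) = (-3 - 5/3)*(-1) = -14/3*(-1) = 14/3 ≈ 4.6667)
(87*y + 72) - 1*(-49687) = (87*(14/3) + 72) - 1*(-49687) = (406 + 72) + 49687 = 478 + 49687 = 50165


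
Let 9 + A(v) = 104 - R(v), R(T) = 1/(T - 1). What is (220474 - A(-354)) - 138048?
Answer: 29227504/355 ≈ 82331.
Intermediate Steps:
R(T) = 1/(-1 + T)
A(v) = 95 - 1/(-1 + v) (A(v) = -9 + (104 - 1/(-1 + v)) = 95 - 1/(-1 + v))
(220474 - A(-354)) - 138048 = (220474 - (-96 + 95*(-354))/(-1 - 354)) - 138048 = (220474 - (-96 - 33630)/(-355)) - 138048 = (220474 - (-1)*(-33726)/355) - 138048 = (220474 - 1*33726/355) - 138048 = (220474 - 33726/355) - 138048 = 78234544/355 - 138048 = 29227504/355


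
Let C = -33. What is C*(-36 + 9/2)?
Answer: 2079/2 ≈ 1039.5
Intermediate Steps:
C*(-36 + 9/2) = -33*(-36 + 9/2) = -33*(-63/2) = 2079/2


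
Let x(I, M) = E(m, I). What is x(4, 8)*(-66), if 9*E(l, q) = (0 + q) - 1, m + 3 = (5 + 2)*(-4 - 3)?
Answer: -22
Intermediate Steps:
m = -52 (m = -3 + (5 + 2)*(-4 - 3) = -3 + 7*(-7) = -3 - 49 = -52)
E(l, q) = -⅑ + q/9 (E(l, q) = ((0 + q) - 1)/9 = (q - 1)/9 = (-1 + q)/9 = -⅑ + q/9)
x(I, M) = -⅑ + I/9
x(4, 8)*(-66) = (-⅑ + (⅑)*4)*(-66) = (-⅑ + 4/9)*(-66) = (⅓)*(-66) = -22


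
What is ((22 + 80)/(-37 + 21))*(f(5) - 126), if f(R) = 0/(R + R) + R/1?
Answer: 6171/8 ≈ 771.38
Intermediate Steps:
f(R) = R (f(R) = 0/((2*R)) + R*1 = 0*(1/(2*R)) + R = 0 + R = R)
((22 + 80)/(-37 + 21))*(f(5) - 126) = ((22 + 80)/(-37 + 21))*(5 - 126) = (102/(-16))*(-121) = (102*(-1/16))*(-121) = -51/8*(-121) = 6171/8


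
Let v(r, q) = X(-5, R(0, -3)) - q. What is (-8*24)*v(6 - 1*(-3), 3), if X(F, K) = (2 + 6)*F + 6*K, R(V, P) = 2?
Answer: 5952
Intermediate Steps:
X(F, K) = 6*K + 8*F (X(F, K) = 8*F + 6*K = 6*K + 8*F)
v(r, q) = -28 - q (v(r, q) = (6*2 + 8*(-5)) - q = (12 - 40) - q = -28 - q)
(-8*24)*v(6 - 1*(-3), 3) = (-8*24)*(-28 - 1*3) = -192*(-28 - 3) = -192*(-31) = 5952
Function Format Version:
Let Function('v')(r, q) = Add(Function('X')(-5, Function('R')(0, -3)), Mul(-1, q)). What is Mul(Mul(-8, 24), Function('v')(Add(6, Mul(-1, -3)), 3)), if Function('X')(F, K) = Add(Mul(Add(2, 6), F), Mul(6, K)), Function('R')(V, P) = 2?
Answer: 5952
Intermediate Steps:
Function('X')(F, K) = Add(Mul(6, K), Mul(8, F)) (Function('X')(F, K) = Add(Mul(8, F), Mul(6, K)) = Add(Mul(6, K), Mul(8, F)))
Function('v')(r, q) = Add(-28, Mul(-1, q)) (Function('v')(r, q) = Add(Add(Mul(6, 2), Mul(8, -5)), Mul(-1, q)) = Add(Add(12, -40), Mul(-1, q)) = Add(-28, Mul(-1, q)))
Mul(Mul(-8, 24), Function('v')(Add(6, Mul(-1, -3)), 3)) = Mul(Mul(-8, 24), Add(-28, Mul(-1, 3))) = Mul(-192, Add(-28, -3)) = Mul(-192, -31) = 5952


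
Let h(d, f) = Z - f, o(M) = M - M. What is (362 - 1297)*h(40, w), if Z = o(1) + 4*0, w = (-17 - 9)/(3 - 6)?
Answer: 24310/3 ≈ 8103.3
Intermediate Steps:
w = 26/3 (w = -26/(-3) = -26*(-⅓) = 26/3 ≈ 8.6667)
o(M) = 0
Z = 0 (Z = 0 + 4*0 = 0 + 0 = 0)
h(d, f) = -f (h(d, f) = 0 - f = -f)
(362 - 1297)*h(40, w) = (362 - 1297)*(-1*26/3) = -935*(-26/3) = 24310/3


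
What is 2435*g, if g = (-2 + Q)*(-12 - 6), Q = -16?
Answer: 788940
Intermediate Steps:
g = 324 (g = (-2 - 16)*(-12 - 6) = -18*(-18) = 324)
2435*g = 2435*324 = 788940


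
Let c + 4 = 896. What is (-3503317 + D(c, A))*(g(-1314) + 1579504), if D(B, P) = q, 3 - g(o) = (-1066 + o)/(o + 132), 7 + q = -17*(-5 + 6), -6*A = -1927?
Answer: -3270324846060427/591 ≈ -5.5335e+12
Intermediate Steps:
c = 892 (c = -4 + 896 = 892)
A = 1927/6 (A = -1/6*(-1927) = 1927/6 ≈ 321.17)
q = -24 (q = -7 - 17*(-5 + 6) = -7 - 17*1 = -7 - 17 = -24)
g(o) = 3 - (-1066 + o)/(132 + o) (g(o) = 3 - (-1066 + o)/(o + 132) = 3 - (-1066 + o)/(132 + o))
D(B, P) = -24
(-3503317 + D(c, A))*(g(-1314) + 1579504) = (-3503317 - 24)*(2*(731 - 1314)/(132 - 1314) + 1579504) = -3503341*(2*(-583)/(-1182) + 1579504) = -3503341*(2*(-1/1182)*(-583) + 1579504) = -3503341*(583/591 + 1579504) = -3503341*933487447/591 = -3270324846060427/591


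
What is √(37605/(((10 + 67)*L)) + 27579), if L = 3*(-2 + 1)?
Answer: 2*√40637674/77 ≈ 165.58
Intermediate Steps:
L = -3 (L = 3*(-1) = -3)
√(37605/(((10 + 67)*L)) + 27579) = √(37605/(((10 + 67)*(-3))) + 27579) = √(37605/((77*(-3))) + 27579) = √(37605/(-231) + 27579) = √(37605*(-1/231) + 27579) = √(-12535/77 + 27579) = √(2111048/77) = 2*√40637674/77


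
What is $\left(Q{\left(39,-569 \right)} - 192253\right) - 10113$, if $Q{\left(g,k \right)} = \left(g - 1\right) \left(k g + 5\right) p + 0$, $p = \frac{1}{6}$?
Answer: $- \frac{1028632}{3} \approx -3.4288 \cdot 10^{5}$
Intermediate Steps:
$p = \frac{1}{6} \approx 0.16667$
$Q{\left(g,k \right)} = \frac{\left(-1 + g\right) \left(5 + g k\right)}{6}$ ($Q{\left(g,k \right)} = \left(g - 1\right) \left(k g + 5\right) \frac{1}{6} + 0 = \left(-1 + g\right) \left(g k + 5\right) \frac{1}{6} + 0 = \left(-1 + g\right) \left(5 + g k\right) \frac{1}{6} + 0 = \frac{\left(-1 + g\right) \left(5 + g k\right)}{6} + 0 = \frac{\left(-1 + g\right) \left(5 + g k\right)}{6}$)
$\left(Q{\left(39,-569 \right)} - 192253\right) - 10113 = \left(\left(- \frac{5}{6} + \frac{5}{6} \cdot 39 - \frac{13}{2} \left(-569\right) + \frac{1}{6} \left(-569\right) 39^{2}\right) - 192253\right) - 10113 = \left(\left(- \frac{5}{6} + \frac{65}{2} + \frac{7397}{2} + \frac{1}{6} \left(-569\right) 1521\right) - 192253\right) - 10113 = \left(\left(- \frac{5}{6} + \frac{65}{2} + \frac{7397}{2} - \frac{288483}{2}\right) - 192253\right) - 10113 = \left(- \frac{421534}{3} - 192253\right) - 10113 = - \frac{998293}{3} - 10113 = - \frac{1028632}{3}$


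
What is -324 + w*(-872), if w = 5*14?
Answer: -61364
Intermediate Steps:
w = 70
-324 + w*(-872) = -324 + 70*(-872) = -324 - 61040 = -61364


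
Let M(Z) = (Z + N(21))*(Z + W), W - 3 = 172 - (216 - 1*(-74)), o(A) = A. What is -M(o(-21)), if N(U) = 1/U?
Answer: -59840/21 ≈ -2849.5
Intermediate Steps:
W = -115 (W = 3 + (172 - (216 - 1*(-74))) = 3 + (172 - (216 + 74)) = 3 + (172 - 1*290) = 3 + (172 - 290) = 3 - 118 = -115)
M(Z) = (-115 + Z)*(1/21 + Z) (M(Z) = (Z + 1/21)*(Z - 115) = (Z + 1/21)*(-115 + Z) = (1/21 + Z)*(-115 + Z) = (-115 + Z)*(1/21 + Z))
-M(o(-21)) = -(-115/21 + (-21)**2 - 2414/21*(-21)) = -(-115/21 + 441 + 2414) = -1*59840/21 = -59840/21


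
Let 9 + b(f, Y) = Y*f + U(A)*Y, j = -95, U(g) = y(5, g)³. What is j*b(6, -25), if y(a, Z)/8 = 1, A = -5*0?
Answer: 1231105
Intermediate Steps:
A = 0
y(a, Z) = 8 (y(a, Z) = 8*1 = 8)
U(g) = 512 (U(g) = 8³ = 512)
b(f, Y) = -9 + 512*Y + Y*f (b(f, Y) = -9 + (Y*f + 512*Y) = -9 + (512*Y + Y*f) = -9 + 512*Y + Y*f)
j*b(6, -25) = -95*(-9 + 512*(-25) - 25*6) = -95*(-9 - 12800 - 150) = -95*(-12959) = 1231105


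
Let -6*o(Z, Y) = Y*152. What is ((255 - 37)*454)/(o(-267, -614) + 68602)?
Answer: 148458/126235 ≈ 1.1760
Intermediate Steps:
o(Z, Y) = -76*Y/3 (o(Z, Y) = -Y*152/6 = -76*Y/3)
((255 - 37)*454)/(o(-267, -614) + 68602) = ((255 - 37)*454)/(-76/3*(-614) + 68602) = (218*454)/(46664/3 + 68602) = 98972/(252470/3) = 98972*(3/252470) = 148458/126235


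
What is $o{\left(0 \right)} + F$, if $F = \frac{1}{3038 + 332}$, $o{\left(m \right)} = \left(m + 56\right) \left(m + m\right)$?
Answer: $\frac{1}{3370} \approx 0.00029674$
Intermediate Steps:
$o{\left(m \right)} = 2 m \left(56 + m\right)$ ($o{\left(m \right)} = \left(56 + m\right) 2 m = 2 m \left(56 + m\right)$)
$F = \frac{1}{3370} \approx 0.00029674$
$o{\left(0 \right)} + F = 2 \cdot 0 \left(56 + 0\right) + \frac{1}{3370} = 2 \cdot 0 \cdot 56 + \frac{1}{3370} = 0 + \frac{1}{3370} = \frac{1}{3370}$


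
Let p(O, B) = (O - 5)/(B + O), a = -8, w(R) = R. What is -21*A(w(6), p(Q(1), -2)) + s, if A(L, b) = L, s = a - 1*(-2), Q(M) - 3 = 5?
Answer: -132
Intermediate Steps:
Q(M) = 8 (Q(M) = 3 + 5 = 8)
p(O, B) = (-5 + O)/(B + O)
s = -6 (s = -8 - 1*(-2) = -8 + 2 = -6)
-21*A(w(6), p(Q(1), -2)) + s = -21*6 - 6 = -126 - 6 = -132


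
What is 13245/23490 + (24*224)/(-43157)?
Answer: 29688815/67583862 ≈ 0.43929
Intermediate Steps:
13245/23490 + (24*224)/(-43157) = 13245*(1/23490) + 5376*(-1/43157) = 883/1566 - 5376/43157 = 29688815/67583862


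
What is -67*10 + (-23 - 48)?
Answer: -741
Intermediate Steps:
-67*10 + (-23 - 48) = -670 - 71 = -741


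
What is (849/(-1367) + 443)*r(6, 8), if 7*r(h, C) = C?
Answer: 4837856/9569 ≈ 505.58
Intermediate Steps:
r(h, C) = C/7
(849/(-1367) + 443)*r(6, 8) = (849/(-1367) + 443)*((⅐)*8) = (849*(-1/1367) + 443)*(8/7) = (-849/1367 + 443)*(8/7) = (604732/1367)*(8/7) = 4837856/9569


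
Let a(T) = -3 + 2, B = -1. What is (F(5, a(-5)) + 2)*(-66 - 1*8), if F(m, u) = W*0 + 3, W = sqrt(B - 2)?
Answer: -370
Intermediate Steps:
W = I*sqrt(3) (W = sqrt(-1 - 2) = sqrt(-3) = I*sqrt(3) ≈ 1.732*I)
a(T) = -1
F(m, u) = 3 (F(m, u) = (I*sqrt(3))*0 + 3 = 0 + 3 = 3)
(F(5, a(-5)) + 2)*(-66 - 1*8) = (3 + 2)*(-66 - 1*8) = 5*(-66 - 8) = 5*(-74) = -370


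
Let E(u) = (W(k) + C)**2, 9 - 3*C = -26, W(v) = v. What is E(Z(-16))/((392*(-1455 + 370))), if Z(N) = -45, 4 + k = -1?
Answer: -10/95697 ≈ -0.00010450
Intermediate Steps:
k = -5 (k = -4 - 1 = -5)
C = 35/3 (C = 3 - 1/3*(-26) = 3 + 26/3 = 35/3 ≈ 11.667)
E(u) = 400/9 (E(u) = (-5 + 35/3)**2 = (20/3)**2 = 400/9)
E(Z(-16))/((392*(-1455 + 370))) = 400/(9*((392*(-1455 + 370)))) = 400/(9*((392*(-1085)))) = (400/9)/(-425320) = (400/9)*(-1/425320) = -10/95697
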